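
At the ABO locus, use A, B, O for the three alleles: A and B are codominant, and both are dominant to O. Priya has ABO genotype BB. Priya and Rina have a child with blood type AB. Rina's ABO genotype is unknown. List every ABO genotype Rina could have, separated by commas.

For each candidate genotype of Rina, check whether crossing it with BB can produce every observed child phenotype.
  AA → possible child types {AB} ✓
  AB → possible child types {B, AB} ✓
  AO → possible child types {B, AB} ✓
  BB → possible child types {B} ✗
  BO → possible child types {B} ✗
  OO → possible child types {B} ✗

AA, AB, AO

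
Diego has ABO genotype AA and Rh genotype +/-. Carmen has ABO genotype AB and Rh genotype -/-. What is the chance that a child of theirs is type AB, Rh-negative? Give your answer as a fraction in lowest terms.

ABO cross AA × AB → offspring phenotypes: 1/2 A, 1/2 AB.
Rh cross +/- × -/- → 1/2 Rh+, 1/2 Rh-.
Independent loci: P(type AB, Rh-negative) = 1/2 × 1/2 = 1/4.

1/4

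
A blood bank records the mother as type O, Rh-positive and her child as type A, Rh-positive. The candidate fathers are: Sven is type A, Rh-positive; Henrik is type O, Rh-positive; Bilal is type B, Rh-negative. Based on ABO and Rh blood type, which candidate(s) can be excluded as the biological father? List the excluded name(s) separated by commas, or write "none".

Henrik, Bilal

A candidate is excluded only if no genotype consistent with his phenotype could produce a type A, Rh-positive child with a type O, Rh-positive mother.
Henrik (type O, Rh+): no genotype consistent with that phenotype can produce a type-A Rh+ child with a type-O mother.
Bilal (type B, Rh-): no genotype consistent with that phenotype can produce a type-A Rh+ child with a type-O mother.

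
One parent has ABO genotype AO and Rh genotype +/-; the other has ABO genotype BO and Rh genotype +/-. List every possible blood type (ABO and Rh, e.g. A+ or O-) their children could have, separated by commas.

O+, O-, A+, A-, B+, B-, AB+, AB-

Gametes from AO × BO give offspring ABO genotypes AB, AO, BO, OO, i.e. phenotypes O, A, B, AB.
Rh cross +/- × +/- → phenotypes Rh+, Rh-.
Combining independently: O+, O-, A+, A-, B+, B-, AB+, AB-.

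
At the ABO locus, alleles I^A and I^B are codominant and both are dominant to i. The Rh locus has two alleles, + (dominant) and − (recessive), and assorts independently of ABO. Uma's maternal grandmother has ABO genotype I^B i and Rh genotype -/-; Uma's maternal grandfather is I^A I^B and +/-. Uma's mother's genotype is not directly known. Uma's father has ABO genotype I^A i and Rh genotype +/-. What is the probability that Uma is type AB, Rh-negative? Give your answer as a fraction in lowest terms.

3/32

Uma's mother's ABO genotype from I^B i × I^A I^B: 1/4 I^A I^B, 1/4 I^A i, 1/4 I^B I^B, 1/4 I^B i.
Crossing each possibility with the father I^A i and summing P(type AB): 1/4·1/4 + 1/4·0 + 1/4·1/2 + 1/4·1/4 = 1/4.
Similarly for Rh via the mother's Rh distribution: P(Rh-) = 3/8.
Independent loci: 1/4 × 3/8 = 3/32.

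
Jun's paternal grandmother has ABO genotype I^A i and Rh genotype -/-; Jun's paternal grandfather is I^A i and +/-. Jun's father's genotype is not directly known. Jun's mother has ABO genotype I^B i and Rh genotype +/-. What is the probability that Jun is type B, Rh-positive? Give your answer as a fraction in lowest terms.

5/32

Jun's father's ABO genotype from I^A i × I^A i: 1/4 I^A I^A, 1/2 I^A i, 1/4 i i.
Crossing each possibility with the mother I^B i and summing P(type B): 1/4·0 + 1/2·1/4 + 1/4·1/2 = 1/4.
Similarly for Rh via the father's Rh distribution: P(Rh+) = 5/8.
Independent loci: 1/4 × 5/8 = 5/32.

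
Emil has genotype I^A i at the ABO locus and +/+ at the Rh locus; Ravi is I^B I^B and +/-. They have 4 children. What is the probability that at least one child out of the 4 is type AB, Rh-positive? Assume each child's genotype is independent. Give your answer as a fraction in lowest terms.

15/16

ABO cross I^A i × I^B I^B → 1/2 B, 1/2 AB.
Rh cross +/+ × +/- → 1 Rh+; so P(type AB, Rh-positive) = 1/2 × 1 = 1/2 per child.
P(none) = (1/2)^4 = 1/16; P(at least one) = 1 − 1/16 = 15/16.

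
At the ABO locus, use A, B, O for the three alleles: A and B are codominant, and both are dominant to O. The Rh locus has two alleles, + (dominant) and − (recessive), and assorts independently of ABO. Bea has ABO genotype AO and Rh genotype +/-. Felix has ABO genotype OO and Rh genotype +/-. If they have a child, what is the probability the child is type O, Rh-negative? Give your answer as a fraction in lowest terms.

ABO cross AO × OO → offspring phenotypes: 1/2 O, 1/2 A.
Rh cross +/- × +/- → 3/4 Rh+, 1/4 Rh-.
Independent loci: P(type O, Rh-negative) = 1/2 × 1/4 = 1/8.

1/8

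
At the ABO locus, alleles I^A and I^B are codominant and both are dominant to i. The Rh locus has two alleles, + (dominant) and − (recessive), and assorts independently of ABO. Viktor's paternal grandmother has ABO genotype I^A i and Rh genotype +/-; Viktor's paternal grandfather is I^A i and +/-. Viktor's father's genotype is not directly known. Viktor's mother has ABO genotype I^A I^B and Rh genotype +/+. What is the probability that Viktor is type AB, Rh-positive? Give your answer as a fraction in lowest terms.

Viktor's father's ABO genotype from I^A i × I^A i: 1/4 I^A I^A, 1/2 I^A i, 1/4 i i.
Crossing each possibility with the mother I^A I^B and summing P(type AB): 1/4·1/2 + 1/2·1/4 + 1/4·0 = 1/4.
Similarly for Rh via the father's Rh distribution: P(Rh+) = 1.
Independent loci: 1/4 × 1 = 1/4.

1/4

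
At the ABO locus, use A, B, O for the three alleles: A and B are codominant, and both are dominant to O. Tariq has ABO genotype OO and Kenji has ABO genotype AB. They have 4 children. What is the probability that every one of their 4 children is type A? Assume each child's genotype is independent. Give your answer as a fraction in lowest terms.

ABO cross OO × AB → 1/2 A, 1/2 B.
So P(type A) = 1/2 per child.
All 4 independent: (1/2)^4 = 1/16.

1/16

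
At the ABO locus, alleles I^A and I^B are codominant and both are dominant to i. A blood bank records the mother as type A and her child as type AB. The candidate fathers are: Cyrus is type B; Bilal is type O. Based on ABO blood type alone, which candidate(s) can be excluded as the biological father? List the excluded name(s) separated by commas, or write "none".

A candidate is excluded only if no genotype consistent with his phenotype could produce a type AB child with a type A mother.
Bilal (type O): no genotype consistent with that phenotype can produce a type-AB child with a type-A mother.

Bilal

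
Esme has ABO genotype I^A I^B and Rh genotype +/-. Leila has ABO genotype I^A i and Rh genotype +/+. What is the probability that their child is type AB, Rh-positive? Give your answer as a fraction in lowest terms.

1/4

ABO cross I^A I^B × I^A i → offspring phenotypes: 1/2 A, 1/4 B, 1/4 AB.
Rh cross +/- × +/+ → 1 Rh+.
Independent loci: P(type AB, Rh-positive) = 1/4 × 1 = 1/4.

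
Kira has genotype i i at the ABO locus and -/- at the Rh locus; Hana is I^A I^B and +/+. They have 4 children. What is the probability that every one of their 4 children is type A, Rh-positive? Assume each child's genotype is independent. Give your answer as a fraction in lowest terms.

ABO cross i i × I^A I^B → 1/2 A, 1/2 B.
Rh cross -/- × +/+ → 1 Rh+; so P(type A, Rh-positive) = 1/2 × 1 = 1/2 per child.
All 4 independent: (1/2)^4 = 1/16.

1/16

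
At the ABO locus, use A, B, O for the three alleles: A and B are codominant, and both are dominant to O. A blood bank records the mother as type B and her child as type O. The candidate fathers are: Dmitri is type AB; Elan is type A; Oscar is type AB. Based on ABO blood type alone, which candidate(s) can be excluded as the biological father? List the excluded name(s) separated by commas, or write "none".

A candidate is excluded only if no genotype consistent with his phenotype could produce a type O child with a type B mother.
Dmitri (type AB): no genotype consistent with that phenotype can produce a type-O child with a type-B mother.
Oscar (type AB): no genotype consistent with that phenotype can produce a type-O child with a type-B mother.

Dmitri, Oscar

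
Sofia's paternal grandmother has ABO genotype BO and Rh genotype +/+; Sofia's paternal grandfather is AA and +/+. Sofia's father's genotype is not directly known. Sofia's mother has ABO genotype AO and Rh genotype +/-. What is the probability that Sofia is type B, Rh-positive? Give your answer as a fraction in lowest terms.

Sofia's father's ABO genotype from BO × AA: 1/2 AB, 1/2 AO.
Crossing each possibility with the mother AO and summing P(type B): 1/2·1/4 + 1/2·0 = 1/8.
Similarly for Rh via the father's Rh distribution: P(Rh+) = 1.
Independent loci: 1/8 × 1 = 1/8.

1/8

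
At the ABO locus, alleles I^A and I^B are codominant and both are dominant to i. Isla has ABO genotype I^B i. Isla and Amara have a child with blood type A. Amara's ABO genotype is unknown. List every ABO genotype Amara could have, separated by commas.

For each candidate genotype of Amara, check whether crossing it with I^B i can produce every observed child phenotype.
  I^A I^A → possible child types {A, AB} ✓
  I^A I^B → possible child types {A, B, AB} ✓
  I^A i → possible child types {O, A, B, AB} ✓
  I^B I^B → possible child types {B} ✗
  I^B i → possible child types {O, B} ✗
  i i → possible child types {O, B} ✗

I^A I^A, I^A I^B, I^A i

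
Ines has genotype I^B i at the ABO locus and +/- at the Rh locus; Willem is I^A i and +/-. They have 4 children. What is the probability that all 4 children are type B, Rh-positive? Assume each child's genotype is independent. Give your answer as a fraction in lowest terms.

ABO cross I^B i × I^A i → 1/4 O, 1/4 A, 1/4 B, 1/4 AB.
Rh cross +/- × +/- → 3/4 Rh+, 1/4 Rh-; so P(type B, Rh-positive) = 1/4 × 3/4 = 3/16 per child.
All 4 independent: (3/16)^4 = 81/65536.

81/65536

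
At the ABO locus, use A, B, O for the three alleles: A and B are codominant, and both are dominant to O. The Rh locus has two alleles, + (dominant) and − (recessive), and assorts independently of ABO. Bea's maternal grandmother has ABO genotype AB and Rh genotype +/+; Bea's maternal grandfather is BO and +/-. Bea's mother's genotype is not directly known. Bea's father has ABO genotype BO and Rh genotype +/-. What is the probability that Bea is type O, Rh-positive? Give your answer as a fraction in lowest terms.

Bea's mother's ABO genotype from AB × BO: 1/4 AB, 1/4 AO, 1/4 BB, 1/4 BO.
Crossing each possibility with the father BO and summing P(type O): 1/4·0 + 1/4·1/4 + 1/4·0 + 1/4·1/4 = 1/8.
Similarly for Rh via the mother's Rh distribution: P(Rh+) = 7/8.
Independent loci: 1/8 × 7/8 = 7/64.

7/64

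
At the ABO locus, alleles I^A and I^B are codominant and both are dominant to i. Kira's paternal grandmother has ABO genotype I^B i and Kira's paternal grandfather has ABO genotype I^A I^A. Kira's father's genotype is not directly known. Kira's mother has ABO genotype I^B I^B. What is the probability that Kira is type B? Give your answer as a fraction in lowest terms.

1/2

Kira's father's ABO genotype from I^B i × I^A I^A: 1/2 I^A I^B, 1/2 I^A i.
Crossing each possibility with the mother I^B I^B and summing P(type B): 1/2·1/2 + 1/2·1/2 = 1/2.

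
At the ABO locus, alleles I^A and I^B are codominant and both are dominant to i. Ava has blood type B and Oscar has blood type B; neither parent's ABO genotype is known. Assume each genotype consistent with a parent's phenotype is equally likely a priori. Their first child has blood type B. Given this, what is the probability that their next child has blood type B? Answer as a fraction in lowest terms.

19/20

Possible genotypes: Ava ∈ {I^B I^B, I^B i}; Oscar ∈ {I^B I^B, I^B i}.
Weight each parental genotype pair by prior × P(type-B child):
  I^B I^B × I^B I^B: posterior weight 4/15; P(next child type B) = 1.
  I^B I^B × I^B i: posterior weight 4/15; P(next child type B) = 1.
  I^B i × I^B I^B: posterior weight 4/15; P(next child type B) = 1.
  I^B i × I^B i: posterior weight 1/5; P(next child type B) = 3/4.
Weighted sum = 19/20.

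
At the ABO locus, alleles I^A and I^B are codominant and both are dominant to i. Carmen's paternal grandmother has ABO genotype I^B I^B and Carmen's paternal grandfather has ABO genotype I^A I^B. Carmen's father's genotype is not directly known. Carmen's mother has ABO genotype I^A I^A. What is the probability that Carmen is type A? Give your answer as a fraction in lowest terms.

1/4

Carmen's father's ABO genotype from I^B I^B × I^A I^B: 1/2 I^A I^B, 1/2 I^B I^B.
Crossing each possibility with the mother I^A I^A and summing P(type A): 1/2·1/2 + 1/2·0 = 1/4.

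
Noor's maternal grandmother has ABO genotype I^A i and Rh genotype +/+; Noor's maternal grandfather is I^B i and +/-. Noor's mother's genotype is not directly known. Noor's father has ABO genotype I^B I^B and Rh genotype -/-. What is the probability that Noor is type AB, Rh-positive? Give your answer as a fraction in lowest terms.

3/16

Noor's mother's ABO genotype from I^A i × I^B i: 1/4 I^A I^B, 1/4 I^A i, 1/4 I^B i, 1/4 i i.
Crossing each possibility with the father I^B I^B and summing P(type AB): 1/4·1/2 + 1/4·1/2 + 1/4·0 + 1/4·0 = 1/4.
Similarly for Rh via the mother's Rh distribution: P(Rh+) = 3/4.
Independent loci: 1/4 × 3/4 = 3/16.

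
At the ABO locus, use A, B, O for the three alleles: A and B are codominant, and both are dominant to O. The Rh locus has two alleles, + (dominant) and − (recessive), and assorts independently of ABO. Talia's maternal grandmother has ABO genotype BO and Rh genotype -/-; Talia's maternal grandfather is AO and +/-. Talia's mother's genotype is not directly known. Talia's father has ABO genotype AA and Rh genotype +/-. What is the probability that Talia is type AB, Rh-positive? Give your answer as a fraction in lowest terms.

Talia's mother's ABO genotype from BO × AO: 1/4 AB, 1/4 AO, 1/4 BO, 1/4 OO.
Crossing each possibility with the father AA and summing P(type AB): 1/4·1/2 + 1/4·0 + 1/4·1/2 + 1/4·0 = 1/4.
Similarly for Rh via the mother's Rh distribution: P(Rh+) = 5/8.
Independent loci: 1/4 × 5/8 = 5/32.

5/32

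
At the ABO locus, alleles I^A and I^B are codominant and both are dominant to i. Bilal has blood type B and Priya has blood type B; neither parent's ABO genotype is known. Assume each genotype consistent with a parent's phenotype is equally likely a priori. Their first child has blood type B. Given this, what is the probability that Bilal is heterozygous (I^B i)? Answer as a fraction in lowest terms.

7/15

Possible genotypes: Bilal ∈ {I^B I^B, I^B i}; Priya ∈ {I^B I^B, I^B i}.
Weight each parental genotype pair by prior × P(type-B child):
  I^B I^B × I^B I^B: posterior weight 4/15.
  I^B I^B × I^B i: posterior weight 4/15.
  I^B i × I^B I^B: posterior weight 4/15.
  I^B i × I^B i: posterior weight 1/5.
Sum the posterior weight over pairs where Bilal is I^B i: 7/15.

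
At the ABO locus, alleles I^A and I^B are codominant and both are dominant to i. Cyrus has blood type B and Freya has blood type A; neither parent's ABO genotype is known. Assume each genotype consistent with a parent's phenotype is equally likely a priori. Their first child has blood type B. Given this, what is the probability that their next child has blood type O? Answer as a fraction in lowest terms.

1/12

Possible genotypes: Cyrus ∈ {I^B I^B, I^B i}; Freya ∈ {I^A I^A, I^A i}.
Weight each parental genotype pair by prior × P(type-B child):
  I^B I^B × I^A i: posterior weight 2/3; P(next child type O) = 0.
  I^B i × I^A i: posterior weight 1/3; P(next child type O) = 1/4.
Weighted sum = 1/12.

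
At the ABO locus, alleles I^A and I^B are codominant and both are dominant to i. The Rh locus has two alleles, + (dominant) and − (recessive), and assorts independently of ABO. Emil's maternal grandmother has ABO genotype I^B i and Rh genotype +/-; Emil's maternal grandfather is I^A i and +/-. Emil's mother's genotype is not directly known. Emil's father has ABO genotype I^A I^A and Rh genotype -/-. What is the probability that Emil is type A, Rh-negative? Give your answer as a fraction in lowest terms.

Emil's mother's ABO genotype from I^B i × I^A i: 1/4 I^A I^B, 1/4 I^A i, 1/4 I^B i, 1/4 i i.
Crossing each possibility with the father I^A I^A and summing P(type A): 1/4·1/2 + 1/4·1 + 1/4·1/2 + 1/4·1 = 3/4.
Similarly for Rh via the mother's Rh distribution: P(Rh-) = 1/2.
Independent loci: 3/4 × 1/2 = 3/8.

3/8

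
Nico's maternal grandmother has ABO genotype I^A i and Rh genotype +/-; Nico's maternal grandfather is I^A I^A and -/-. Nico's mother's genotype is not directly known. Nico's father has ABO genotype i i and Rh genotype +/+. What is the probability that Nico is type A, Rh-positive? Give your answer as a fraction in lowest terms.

Nico's mother's ABO genotype from I^A i × I^A I^A: 1/2 I^A I^A, 1/2 I^A i.
Crossing each possibility with the father i i and summing P(type A): 1/2·1 + 1/2·1/2 = 3/4.
Similarly for Rh via the mother's Rh distribution: P(Rh+) = 1.
Independent loci: 3/4 × 1 = 3/4.

3/4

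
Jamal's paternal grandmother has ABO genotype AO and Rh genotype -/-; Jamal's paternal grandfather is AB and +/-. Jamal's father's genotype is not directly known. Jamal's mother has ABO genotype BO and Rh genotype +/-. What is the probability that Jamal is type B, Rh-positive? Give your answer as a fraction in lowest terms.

Jamal's father's ABO genotype from AO × AB: 1/4 AA, 1/4 AB, 1/4 AO, 1/4 BO.
Crossing each possibility with the mother BO and summing P(type B): 1/4·0 + 1/4·1/2 + 1/4·1/4 + 1/4·3/4 = 3/8.
Similarly for Rh via the father's Rh distribution: P(Rh+) = 5/8.
Independent loci: 3/8 × 5/8 = 15/64.

15/64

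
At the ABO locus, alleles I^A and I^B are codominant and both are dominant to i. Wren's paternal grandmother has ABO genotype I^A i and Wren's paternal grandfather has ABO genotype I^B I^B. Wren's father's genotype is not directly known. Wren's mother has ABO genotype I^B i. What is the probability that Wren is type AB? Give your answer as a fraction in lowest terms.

Wren's father's ABO genotype from I^A i × I^B I^B: 1/2 I^A I^B, 1/2 I^B i.
Crossing each possibility with the mother I^B i and summing P(type AB): 1/2·1/4 + 1/2·0 = 1/8.

1/8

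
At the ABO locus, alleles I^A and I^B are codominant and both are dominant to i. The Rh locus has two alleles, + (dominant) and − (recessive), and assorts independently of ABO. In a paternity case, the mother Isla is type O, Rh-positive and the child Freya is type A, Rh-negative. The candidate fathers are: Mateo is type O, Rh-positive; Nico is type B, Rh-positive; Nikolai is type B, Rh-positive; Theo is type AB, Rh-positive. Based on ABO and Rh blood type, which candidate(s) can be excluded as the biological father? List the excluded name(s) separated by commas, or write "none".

A candidate is excluded only if no genotype consistent with his phenotype could produce a type A, Rh-negative child with a type O, Rh-positive mother.
Mateo (type O, Rh+): no genotype consistent with that phenotype can produce a type-A Rh- child with a type-O mother.
Nico (type B, Rh+): no genotype consistent with that phenotype can produce a type-A Rh- child with a type-O mother.
Nikolai (type B, Rh+): no genotype consistent with that phenotype can produce a type-A Rh- child with a type-O mother.

Mateo, Nico, Nikolai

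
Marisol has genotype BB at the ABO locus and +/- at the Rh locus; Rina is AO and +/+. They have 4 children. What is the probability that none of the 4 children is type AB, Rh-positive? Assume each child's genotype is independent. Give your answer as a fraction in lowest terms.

1/16

ABO cross BB × AO → 1/2 B, 1/2 AB.
Rh cross +/- × +/+ → 1 Rh+; so P(type AB, Rh-positive) = 1/2 × 1 = 1/2 per child.
P(not type AB, Rh-positive) = 1/2 for one child; (1/2)^4 = 1/16.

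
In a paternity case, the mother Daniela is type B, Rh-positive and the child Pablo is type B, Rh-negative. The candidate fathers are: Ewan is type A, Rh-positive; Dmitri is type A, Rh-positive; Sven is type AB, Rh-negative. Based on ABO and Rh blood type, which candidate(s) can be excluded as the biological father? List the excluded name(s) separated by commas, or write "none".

none

A candidate is excluded only if no genotype consistent with his phenotype could produce a type B, Rh-negative child with a type B, Rh-positive mother.
Every candidate has at least one consistent genotype combination, so none can be excluded.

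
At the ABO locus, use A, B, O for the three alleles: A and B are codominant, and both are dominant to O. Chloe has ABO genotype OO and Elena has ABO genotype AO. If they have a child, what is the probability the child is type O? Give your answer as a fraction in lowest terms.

ABO cross OO × AO → offspring phenotypes: 1/2 O, 1/2 A.
So P(type O) = 1/2.

1/2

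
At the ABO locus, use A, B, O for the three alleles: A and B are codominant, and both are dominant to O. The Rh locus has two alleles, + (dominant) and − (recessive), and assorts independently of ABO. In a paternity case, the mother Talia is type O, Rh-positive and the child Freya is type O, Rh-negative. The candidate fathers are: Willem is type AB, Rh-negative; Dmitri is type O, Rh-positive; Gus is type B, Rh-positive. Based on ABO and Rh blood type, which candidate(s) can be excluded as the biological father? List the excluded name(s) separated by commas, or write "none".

A candidate is excluded only if no genotype consistent with his phenotype could produce a type O, Rh-negative child with a type O, Rh-positive mother.
Willem (type AB, Rh-): no genotype consistent with that phenotype can produce a type-O Rh- child with a type-O mother.

Willem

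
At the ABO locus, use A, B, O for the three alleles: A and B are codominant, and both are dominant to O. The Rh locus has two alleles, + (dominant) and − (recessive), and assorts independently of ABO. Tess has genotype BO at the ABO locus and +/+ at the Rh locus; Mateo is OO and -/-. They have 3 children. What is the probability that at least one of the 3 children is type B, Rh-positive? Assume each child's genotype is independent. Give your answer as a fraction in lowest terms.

7/8

ABO cross BO × OO → 1/2 O, 1/2 B.
Rh cross +/+ × -/- → 1 Rh+; so P(type B, Rh-positive) = 1/2 × 1 = 1/2 per child.
P(none) = (1/2)^3 = 1/8; P(at least one) = 1 − 1/8 = 7/8.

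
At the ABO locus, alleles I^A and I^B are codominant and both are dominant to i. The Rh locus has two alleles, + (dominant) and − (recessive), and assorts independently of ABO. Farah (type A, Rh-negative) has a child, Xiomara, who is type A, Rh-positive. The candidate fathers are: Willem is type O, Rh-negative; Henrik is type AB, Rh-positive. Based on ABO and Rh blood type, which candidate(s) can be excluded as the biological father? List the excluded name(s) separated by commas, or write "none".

Willem

A candidate is excluded only if no genotype consistent with his phenotype could produce a type A, Rh-positive child with a type A, Rh-negative mother.
Willem (type O, Rh-): no genotype consistent with that phenotype can produce a type-A Rh+ child with a type-A mother.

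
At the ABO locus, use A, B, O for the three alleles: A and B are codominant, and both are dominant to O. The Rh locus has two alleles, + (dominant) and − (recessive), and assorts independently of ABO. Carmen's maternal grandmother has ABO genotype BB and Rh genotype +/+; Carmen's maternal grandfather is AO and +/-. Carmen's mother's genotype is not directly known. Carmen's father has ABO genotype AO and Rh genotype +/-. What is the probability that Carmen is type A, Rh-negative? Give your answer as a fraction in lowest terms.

Carmen's mother's ABO genotype from BB × AO: 1/2 AB, 1/2 BO.
Crossing each possibility with the father AO and summing P(type A): 1/2·1/2 + 1/2·1/4 = 3/8.
Similarly for Rh via the mother's Rh distribution: P(Rh-) = 1/8.
Independent loci: 3/8 × 1/8 = 3/64.

3/64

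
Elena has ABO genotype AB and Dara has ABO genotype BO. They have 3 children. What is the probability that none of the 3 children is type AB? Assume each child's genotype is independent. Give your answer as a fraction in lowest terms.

ABO cross AB × BO → 1/4 A, 1/2 B, 1/4 AB.
So P(type AB) = 1/4 per child.
P(not type AB) = 3/4 for one child; (3/4)^3 = 27/64.

27/64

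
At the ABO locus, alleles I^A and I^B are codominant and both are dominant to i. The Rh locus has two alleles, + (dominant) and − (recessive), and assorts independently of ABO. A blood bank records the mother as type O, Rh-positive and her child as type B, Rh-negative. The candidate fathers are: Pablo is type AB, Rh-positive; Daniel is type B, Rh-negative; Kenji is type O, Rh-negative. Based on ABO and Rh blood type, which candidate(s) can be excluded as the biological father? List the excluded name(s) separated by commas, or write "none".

Kenji

A candidate is excluded only if no genotype consistent with his phenotype could produce a type B, Rh-negative child with a type O, Rh-positive mother.
Kenji (type O, Rh-): no genotype consistent with that phenotype can produce a type-B Rh- child with a type-O mother.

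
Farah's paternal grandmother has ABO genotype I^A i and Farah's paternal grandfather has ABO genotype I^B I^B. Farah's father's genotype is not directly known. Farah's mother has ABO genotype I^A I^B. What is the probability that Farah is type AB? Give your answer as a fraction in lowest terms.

3/8

Farah's father's ABO genotype from I^A i × I^B I^B: 1/2 I^A I^B, 1/2 I^B i.
Crossing each possibility with the mother I^A I^B and summing P(type AB): 1/2·1/2 + 1/2·1/4 = 3/8.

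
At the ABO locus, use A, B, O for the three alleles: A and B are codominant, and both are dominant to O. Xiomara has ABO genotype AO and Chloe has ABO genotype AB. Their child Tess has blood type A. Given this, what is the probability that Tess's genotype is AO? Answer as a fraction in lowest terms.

1/2

Cross AO × AB → 1/4 AA, 1/4 AB, 1/4 AO, 1/4 BO.
Type-A genotypes among offspring: AA (1/4), AO (1/4); total 1/2.
P(AO | type A) = (1/4) / (1/2) = 1/2.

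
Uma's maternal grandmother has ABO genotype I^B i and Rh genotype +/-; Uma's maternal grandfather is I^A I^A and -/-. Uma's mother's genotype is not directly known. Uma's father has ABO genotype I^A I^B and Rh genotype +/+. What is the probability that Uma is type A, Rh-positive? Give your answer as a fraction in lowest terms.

Uma's mother's ABO genotype from I^B i × I^A I^A: 1/2 I^A I^B, 1/2 I^A i.
Crossing each possibility with the father I^A I^B and summing P(type A): 1/2·1/4 + 1/2·1/2 = 3/8.
Similarly for Rh via the mother's Rh distribution: P(Rh+) = 1.
Independent loci: 3/8 × 1 = 3/8.

3/8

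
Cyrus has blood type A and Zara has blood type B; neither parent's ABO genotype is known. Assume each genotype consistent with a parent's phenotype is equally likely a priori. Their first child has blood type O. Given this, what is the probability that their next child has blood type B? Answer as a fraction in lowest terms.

1/4

Possible genotypes: Cyrus ∈ {AA, AO}; Zara ∈ {BB, BO}.
Weight each parental genotype pair by prior × P(type-O child):
  AO × BO: posterior weight 1; P(next child type B) = 1/4.
Weighted sum = 1/4.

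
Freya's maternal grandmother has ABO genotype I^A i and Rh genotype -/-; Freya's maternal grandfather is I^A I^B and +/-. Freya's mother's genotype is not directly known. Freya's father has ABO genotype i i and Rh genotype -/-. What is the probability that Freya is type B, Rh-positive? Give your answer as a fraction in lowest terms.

1/16

Freya's mother's ABO genotype from I^A i × I^A I^B: 1/4 I^A I^A, 1/4 I^A I^B, 1/4 I^A i, 1/4 I^B i.
Crossing each possibility with the father i i and summing P(type B): 1/4·0 + 1/4·1/2 + 1/4·0 + 1/4·1/2 = 1/4.
Similarly for Rh via the mother's Rh distribution: P(Rh+) = 1/4.
Independent loci: 1/4 × 1/4 = 1/16.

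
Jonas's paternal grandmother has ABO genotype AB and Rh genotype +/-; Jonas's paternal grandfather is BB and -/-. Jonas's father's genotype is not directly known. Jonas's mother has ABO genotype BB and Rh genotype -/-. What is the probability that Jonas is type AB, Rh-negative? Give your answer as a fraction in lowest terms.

3/16

Jonas's father's ABO genotype from AB × BB: 1/2 AB, 1/2 BB.
Crossing each possibility with the mother BB and summing P(type AB): 1/2·1/2 + 1/2·0 = 1/4.
Similarly for Rh via the father's Rh distribution: P(Rh-) = 3/4.
Independent loci: 1/4 × 3/4 = 3/16.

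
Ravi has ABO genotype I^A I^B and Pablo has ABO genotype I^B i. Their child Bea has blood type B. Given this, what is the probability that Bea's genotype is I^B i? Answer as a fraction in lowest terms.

1/2

Cross I^A I^B × I^B i → 1/4 I^A I^B, 1/4 I^A i, 1/4 I^B I^B, 1/4 I^B i.
Type-B genotypes among offspring: I^B I^B (1/4), I^B i (1/4); total 1/2.
P(I^B i | type B) = (1/4) / (1/2) = 1/2.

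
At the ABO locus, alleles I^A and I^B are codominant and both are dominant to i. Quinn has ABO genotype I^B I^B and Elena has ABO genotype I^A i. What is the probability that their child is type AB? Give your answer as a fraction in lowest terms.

1/2

ABO cross I^B I^B × I^A i → offspring phenotypes: 1/2 B, 1/2 AB.
So P(type AB) = 1/2.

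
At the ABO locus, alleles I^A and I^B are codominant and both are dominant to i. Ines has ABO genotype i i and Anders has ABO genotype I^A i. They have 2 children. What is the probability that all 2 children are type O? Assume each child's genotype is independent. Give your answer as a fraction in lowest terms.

1/4

ABO cross i i × I^A i → 1/2 O, 1/2 A.
So P(type O) = 1/2 per child.
All 2 independent: (1/2)^2 = 1/4.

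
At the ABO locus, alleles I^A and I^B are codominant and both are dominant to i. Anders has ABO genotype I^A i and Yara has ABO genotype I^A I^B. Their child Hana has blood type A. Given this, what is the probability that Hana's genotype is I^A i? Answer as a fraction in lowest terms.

1/2

Cross I^A i × I^A I^B → 1/4 I^A I^A, 1/4 I^A I^B, 1/4 I^A i, 1/4 I^B i.
Type-A genotypes among offspring: I^A I^A (1/4), I^A i (1/4); total 1/2.
P(I^A i | type A) = (1/4) / (1/2) = 1/2.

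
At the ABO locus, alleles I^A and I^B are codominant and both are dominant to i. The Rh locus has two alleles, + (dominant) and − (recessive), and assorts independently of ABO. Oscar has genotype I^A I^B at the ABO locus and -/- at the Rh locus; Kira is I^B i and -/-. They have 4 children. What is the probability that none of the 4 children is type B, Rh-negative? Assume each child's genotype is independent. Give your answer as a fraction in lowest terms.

ABO cross I^A I^B × I^B i → 1/4 A, 1/2 B, 1/4 AB.
Rh cross -/- × -/- → 1 Rh-; so P(type B, Rh-negative) = 1/2 × 1 = 1/2 per child.
P(not type B, Rh-negative) = 1/2 for one child; (1/2)^4 = 1/16.

1/16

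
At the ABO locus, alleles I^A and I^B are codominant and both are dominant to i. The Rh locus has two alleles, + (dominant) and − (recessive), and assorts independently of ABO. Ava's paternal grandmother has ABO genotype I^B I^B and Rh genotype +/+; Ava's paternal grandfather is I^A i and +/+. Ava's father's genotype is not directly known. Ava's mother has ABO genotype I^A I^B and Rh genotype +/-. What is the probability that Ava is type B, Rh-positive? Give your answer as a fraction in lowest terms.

3/8

Ava's father's ABO genotype from I^B I^B × I^A i: 1/2 I^A I^B, 1/2 I^B i.
Crossing each possibility with the mother I^A I^B and summing P(type B): 1/2·1/4 + 1/2·1/2 = 3/8.
Similarly for Rh via the father's Rh distribution: P(Rh+) = 1.
Independent loci: 3/8 × 1 = 3/8.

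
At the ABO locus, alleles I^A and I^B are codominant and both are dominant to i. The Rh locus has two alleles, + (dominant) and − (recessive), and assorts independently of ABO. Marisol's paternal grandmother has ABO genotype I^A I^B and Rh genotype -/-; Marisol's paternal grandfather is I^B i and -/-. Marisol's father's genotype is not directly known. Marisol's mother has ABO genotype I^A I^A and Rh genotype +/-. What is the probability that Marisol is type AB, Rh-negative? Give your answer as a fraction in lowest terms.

1/4

Marisol's father's ABO genotype from I^A I^B × I^B i: 1/4 I^A I^B, 1/4 I^A i, 1/4 I^B I^B, 1/4 I^B i.
Crossing each possibility with the mother I^A I^A and summing P(type AB): 1/4·1/2 + 1/4·0 + 1/4·1 + 1/4·1/2 = 1/2.
Similarly for Rh via the father's Rh distribution: P(Rh-) = 1/2.
Independent loci: 1/2 × 1/2 = 1/4.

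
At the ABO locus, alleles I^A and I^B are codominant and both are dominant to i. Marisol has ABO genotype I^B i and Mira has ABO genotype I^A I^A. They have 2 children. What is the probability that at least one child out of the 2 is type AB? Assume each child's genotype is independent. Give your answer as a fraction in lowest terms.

3/4

ABO cross I^B i × I^A I^A → 1/2 A, 1/2 AB.
So P(type AB) = 1/2 per child.
P(none) = (1/2)^2 = 1/4; P(at least one) = 1 − 1/4 = 3/4.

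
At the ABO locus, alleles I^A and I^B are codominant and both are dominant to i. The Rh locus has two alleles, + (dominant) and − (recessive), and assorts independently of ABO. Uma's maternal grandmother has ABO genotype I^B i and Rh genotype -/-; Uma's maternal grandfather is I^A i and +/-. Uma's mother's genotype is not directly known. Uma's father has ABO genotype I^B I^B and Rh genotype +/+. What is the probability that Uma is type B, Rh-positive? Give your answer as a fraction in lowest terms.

3/4

Uma's mother's ABO genotype from I^B i × I^A i: 1/4 I^A I^B, 1/4 I^A i, 1/4 I^B i, 1/4 i i.
Crossing each possibility with the father I^B I^B and summing P(type B): 1/4·1/2 + 1/4·1/2 + 1/4·1 + 1/4·1 = 3/4.
Similarly for Rh via the mother's Rh distribution: P(Rh+) = 1.
Independent loci: 3/4 × 1 = 3/4.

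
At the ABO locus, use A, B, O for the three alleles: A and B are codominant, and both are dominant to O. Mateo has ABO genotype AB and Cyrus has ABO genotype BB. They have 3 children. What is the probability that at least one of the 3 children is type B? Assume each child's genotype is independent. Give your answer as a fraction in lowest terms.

ABO cross AB × BB → 1/2 B, 1/2 AB.
So P(type B) = 1/2 per child.
P(none) = (1/2)^3 = 1/8; P(at least one) = 1 − 1/8 = 7/8.

7/8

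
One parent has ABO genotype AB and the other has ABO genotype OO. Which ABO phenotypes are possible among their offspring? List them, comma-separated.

Gametes from AB × OO give offspring ABO genotypes AO, BO, i.e. phenotypes A, B.

A, B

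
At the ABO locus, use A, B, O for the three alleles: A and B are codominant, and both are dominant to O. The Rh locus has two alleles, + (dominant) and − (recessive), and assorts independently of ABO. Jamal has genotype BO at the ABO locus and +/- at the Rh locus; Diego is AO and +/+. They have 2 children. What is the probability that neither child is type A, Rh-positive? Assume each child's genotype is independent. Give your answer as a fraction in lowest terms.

ABO cross BO × AO → 1/4 O, 1/4 A, 1/4 B, 1/4 AB.
Rh cross +/- × +/+ → 1 Rh+; so P(type A, Rh-positive) = 1/4 × 1 = 1/4 per child.
P(not type A, Rh-positive) = 3/4 for one child; (3/4)^2 = 9/16.

9/16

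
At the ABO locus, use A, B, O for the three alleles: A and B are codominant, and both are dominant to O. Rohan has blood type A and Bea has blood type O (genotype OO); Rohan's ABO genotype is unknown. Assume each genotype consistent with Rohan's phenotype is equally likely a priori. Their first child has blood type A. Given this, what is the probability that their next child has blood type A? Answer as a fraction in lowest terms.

5/6

Possible genotypes: Rohan ∈ {AA, AO}; Bea ∈ {OO}.
Weight each parental genotype pair by prior × P(type-A child):
  AA × OO: posterior weight 2/3; P(next child type A) = 1.
  AO × OO: posterior weight 1/3; P(next child type A) = 1/2.
Weighted sum = 5/6.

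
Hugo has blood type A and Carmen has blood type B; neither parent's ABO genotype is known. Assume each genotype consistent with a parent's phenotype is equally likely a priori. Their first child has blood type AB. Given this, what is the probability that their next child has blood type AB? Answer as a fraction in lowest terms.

Possible genotypes: Hugo ∈ {I^A I^A, I^A i}; Carmen ∈ {I^B I^B, I^B i}.
Weight each parental genotype pair by prior × P(type-AB child):
  I^A I^A × I^B I^B: posterior weight 4/9; P(next child type AB) = 1.
  I^A I^A × I^B i: posterior weight 2/9; P(next child type AB) = 1/2.
  I^A i × I^B I^B: posterior weight 2/9; P(next child type AB) = 1/2.
  I^A i × I^B i: posterior weight 1/9; P(next child type AB) = 1/4.
Weighted sum = 25/36.

25/36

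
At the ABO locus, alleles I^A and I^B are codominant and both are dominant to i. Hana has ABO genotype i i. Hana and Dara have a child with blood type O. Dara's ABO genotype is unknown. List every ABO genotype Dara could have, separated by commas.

I^A i, I^B i, i i

For each candidate genotype of Dara, check whether crossing it with i i can produce every observed child phenotype.
  I^A I^A → possible child types {A} ✗
  I^A I^B → possible child types {A, B} ✗
  I^A i → possible child types {O, A} ✓
  I^B I^B → possible child types {B} ✗
  I^B i → possible child types {O, B} ✓
  i i → possible child types {O} ✓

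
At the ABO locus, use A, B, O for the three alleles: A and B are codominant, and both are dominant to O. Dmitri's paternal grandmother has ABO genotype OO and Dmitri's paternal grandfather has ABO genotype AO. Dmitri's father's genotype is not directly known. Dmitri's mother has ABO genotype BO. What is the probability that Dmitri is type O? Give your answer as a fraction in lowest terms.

Dmitri's father's ABO genotype from OO × AO: 1/2 AO, 1/2 OO.
Crossing each possibility with the mother BO and summing P(type O): 1/2·1/4 + 1/2·1/2 = 3/8.

3/8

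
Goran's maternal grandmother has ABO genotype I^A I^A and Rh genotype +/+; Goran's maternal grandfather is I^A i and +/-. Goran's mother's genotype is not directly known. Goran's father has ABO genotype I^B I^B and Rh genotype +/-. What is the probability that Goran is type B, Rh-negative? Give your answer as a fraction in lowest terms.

1/32

Goran's mother's ABO genotype from I^A I^A × I^A i: 1/2 I^A I^A, 1/2 I^A i.
Crossing each possibility with the father I^B I^B and summing P(type B): 1/2·0 + 1/2·1/2 = 1/4.
Similarly for Rh via the mother's Rh distribution: P(Rh-) = 1/8.
Independent loci: 1/4 × 1/8 = 1/32.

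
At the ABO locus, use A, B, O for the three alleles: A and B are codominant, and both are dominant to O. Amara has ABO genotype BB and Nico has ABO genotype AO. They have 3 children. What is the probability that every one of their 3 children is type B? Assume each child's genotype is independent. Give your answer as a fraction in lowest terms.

1/8

ABO cross BB × AO → 1/2 B, 1/2 AB.
So P(type B) = 1/2 per child.
All 3 independent: (1/2)^3 = 1/8.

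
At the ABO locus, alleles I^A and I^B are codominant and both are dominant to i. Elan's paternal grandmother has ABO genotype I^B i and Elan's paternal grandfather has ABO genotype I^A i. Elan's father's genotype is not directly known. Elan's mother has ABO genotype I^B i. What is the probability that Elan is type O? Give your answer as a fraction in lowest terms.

Elan's father's ABO genotype from I^B i × I^A i: 1/4 I^A I^B, 1/4 I^A i, 1/4 I^B i, 1/4 i i.
Crossing each possibility with the mother I^B i and summing P(type O): 1/4·0 + 1/4·1/4 + 1/4·1/4 + 1/4·1/2 = 1/4.

1/4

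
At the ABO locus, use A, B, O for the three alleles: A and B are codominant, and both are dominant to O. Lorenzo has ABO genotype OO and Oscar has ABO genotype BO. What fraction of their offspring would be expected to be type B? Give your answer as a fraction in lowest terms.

ABO cross OO × BO → offspring phenotypes: 1/2 O, 1/2 B.
So P(type B) = 1/2.

1/2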